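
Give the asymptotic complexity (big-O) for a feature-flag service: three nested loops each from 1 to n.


Reasoning: three levels of nesting over n
Complexity: O(n^3)

O(n^3)


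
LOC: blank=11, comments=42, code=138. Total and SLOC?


Total LOC = blank + comment + code
Total LOC = 11 + 42 + 138 = 191
SLOC (source only) = code = 138

Total LOC: 191, SLOC: 138


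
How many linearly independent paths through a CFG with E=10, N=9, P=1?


Formula: V(G) = E - N + 2P
V(G) = 10 - 9 + 2*1
V(G) = 1 + 2
V(G) = 3

3


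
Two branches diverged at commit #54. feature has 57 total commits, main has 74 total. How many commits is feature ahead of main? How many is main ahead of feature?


Common ancestor: commit #54
feature commits after divergence: 57 - 54 = 3
main commits after divergence: 74 - 54 = 20
feature is 3 commits ahead of main
main is 20 commits ahead of feature

feature ahead: 3, main ahead: 20


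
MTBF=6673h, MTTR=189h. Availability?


Availability = MTBF / (MTBF + MTTR)
Availability = 6673 / (6673 + 189)
Availability = 6673 / 6862
Availability = 97.2457%

97.2457%


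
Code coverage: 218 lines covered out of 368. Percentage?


Coverage = covered / total * 100
Coverage = 218 / 368 * 100
Coverage = 59.24%

59.24%


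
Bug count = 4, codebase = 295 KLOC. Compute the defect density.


Defect density = defects / KLOC
Defect density = 4 / 295
Defect density = 0.014 defects/KLOC

0.014 defects/KLOC


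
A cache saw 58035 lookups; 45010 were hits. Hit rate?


Formula: hit rate = hits / (hits + misses) * 100
hit rate = 45010 / (45010 + 13025) * 100
hit rate = 45010 / 58035 * 100
hit rate = 77.56%

77.56%


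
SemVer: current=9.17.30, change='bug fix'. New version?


Current: 9.17.30
Change category: 'bug fix' → patch bump
SemVer rule: patch bump → increment PATCH (MAJOR and MINOR unchanged)
New: 9.17.31

9.17.31


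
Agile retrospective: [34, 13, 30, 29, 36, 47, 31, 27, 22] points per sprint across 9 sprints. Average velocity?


Formula: Avg velocity = Total points / Number of sprints
Points: [34, 13, 30, 29, 36, 47, 31, 27, 22]
Sum = 34 + 13 + 30 + 29 + 36 + 47 + 31 + 27 + 22 = 269
Avg velocity = 269 / 9 = 29.89 points/sprint

29.89 points/sprint


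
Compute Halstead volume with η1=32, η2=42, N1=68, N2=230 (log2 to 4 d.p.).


Formula: V = N * log2(η), where N = N1 + N2 and η = η1 + η2
η = 32 + 42 = 74
N = 68 + 230 = 298
log2(74) ≈ 6.2095
V = 298 * 6.2095 = 1850.43

1850.43


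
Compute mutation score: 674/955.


Mutation score = killed / total * 100
Mutation score = 674 / 955 * 100
Mutation score = 70.58%

70.58%


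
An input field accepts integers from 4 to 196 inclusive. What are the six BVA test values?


Range: [4, 196]
Boundaries: just below min, min, min+1, max-1, max, just above max
Values: [3, 4, 5, 195, 196, 197]

[3, 4, 5, 195, 196, 197]


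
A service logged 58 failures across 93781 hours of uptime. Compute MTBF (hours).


Formula: MTBF = Total operating time / Number of failures
MTBF = 93781 / 58
MTBF = 1616.91 hours

1616.91 hours


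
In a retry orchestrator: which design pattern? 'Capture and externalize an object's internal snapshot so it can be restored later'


This matches the Memento pattern

Memento


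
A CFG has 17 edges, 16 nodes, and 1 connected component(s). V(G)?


Formula: V(G) = E - N + 2P
V(G) = 17 - 16 + 2*1
V(G) = 1 + 2
V(G) = 3

3


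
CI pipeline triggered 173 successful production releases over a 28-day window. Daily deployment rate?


Formula: deployments per day = releases / days
= 173 / 28
= 6.179 deploys/day
(equivalently, 43.25 deploys/week)

6.179 deploys/day


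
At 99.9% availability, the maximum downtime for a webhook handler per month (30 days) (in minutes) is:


Formula: allowed downtime = period * (100 - SLA) / 100
Period (month (30 days)) = 43200 minutes
Unavailability fraction = (100 - 99.9) / 100
Allowed downtime = 43200 * (100 - 99.9) / 100
Allowed downtime = 43.2 minutes

43.2 minutes


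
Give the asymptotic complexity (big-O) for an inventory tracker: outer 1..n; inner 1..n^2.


Reasoning: n times n^2
Complexity: O(n^3)

O(n^3)


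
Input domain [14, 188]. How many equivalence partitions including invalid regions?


Valid range: [14, 188]
Class 1: x < 14 — invalid
Class 2: 14 ≤ x ≤ 188 — valid
Class 3: x > 188 — invalid
Total equivalence classes: 3

3 equivalence classes


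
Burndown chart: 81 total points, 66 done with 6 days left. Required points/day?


Formula: Required rate = Remaining points / Days left
Remaining = 81 - 66 = 15 points
Required rate = 15 / 6 = 2.5 points/day

2.5 points/day


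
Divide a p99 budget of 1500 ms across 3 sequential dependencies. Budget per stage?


Formula: per_stage = total_budget / stages
per_stage = 1500 / 3
per_stage = 500.0 ms

500.0 ms


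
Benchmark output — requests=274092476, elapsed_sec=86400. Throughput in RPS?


Formula: throughput = requests / seconds
throughput = 274092476 / 86400
throughput = 3172.37 requests/second

3172.37 requests/second


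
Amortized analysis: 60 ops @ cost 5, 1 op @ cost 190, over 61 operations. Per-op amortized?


Formula: Amortized cost = Total cost / Operations
Total cost = (60 * 5) + (1 * 190)
Total cost = 300 + 190 = 490
Amortized = 490 / 61 = 8.0328

8.0328


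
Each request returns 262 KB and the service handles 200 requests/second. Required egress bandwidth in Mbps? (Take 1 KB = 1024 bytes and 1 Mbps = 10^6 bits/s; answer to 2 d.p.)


Formula: Mbps = payload_bytes * RPS * 8 / 1e6
Payload per request = 262 KB = 262 * 1024 = 268288 bytes
Total bytes/sec = 268288 * 200 = 53657600
Total bits/sec = 53657600 * 8 = 429260800
Mbps = 429260800 / 1e6 = 429.26

429.26 Mbps


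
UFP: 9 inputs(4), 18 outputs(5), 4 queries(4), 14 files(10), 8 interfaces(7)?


UFP = EI*4 + EO*5 + EQ*4 + ILF*10 + EIF*7
UFP = 9*4 + 18*5 + 4*4 + 14*10 + 8*7
UFP = 36 + 90 + 16 + 140 + 56
UFP = 338

338


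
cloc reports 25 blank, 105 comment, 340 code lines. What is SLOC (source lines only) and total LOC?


Total LOC = blank + comment + code
Total LOC = 25 + 105 + 340 = 470
SLOC (source only) = code = 340

Total LOC: 470, SLOC: 340


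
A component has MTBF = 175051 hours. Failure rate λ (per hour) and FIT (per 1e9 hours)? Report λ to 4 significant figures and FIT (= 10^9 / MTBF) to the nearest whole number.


Formula: λ = 1 / MTBF; FIT = λ × 1e9 = 1e9 / MTBF
λ = 1 / 175051 ≈ 5.713e-06 failures/hour
FIT = 1e9 / 175051 ≈ 5713 failures per 1e9 hours (nearest whole number)

λ = 5.713e-06 /h, FIT = 5713


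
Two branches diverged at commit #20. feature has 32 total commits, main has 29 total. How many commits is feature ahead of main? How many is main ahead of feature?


Common ancestor: commit #20
feature commits after divergence: 32 - 20 = 12
main commits after divergence: 29 - 20 = 9
feature is 12 commits ahead of main
main is 9 commits ahead of feature

feature ahead: 12, main ahead: 9


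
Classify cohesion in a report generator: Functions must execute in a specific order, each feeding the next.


Reasoning: Output of one is input to next
Type: Sequential cohesion

Sequential cohesion


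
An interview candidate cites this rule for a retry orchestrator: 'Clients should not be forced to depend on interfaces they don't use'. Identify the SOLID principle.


This describes the Interface Segregation Principle (ISP)

Interface Segregation Principle (ISP)


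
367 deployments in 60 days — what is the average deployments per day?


Formula: deployments per day = releases / days
= 367 / 60
= 6.117 deploys/day
(equivalently, 42.82 deploys/week)

6.117 deploys/day


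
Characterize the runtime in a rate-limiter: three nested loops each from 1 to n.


Reasoning: three levels of nesting over n
Complexity: O(n^3)

O(n^3)


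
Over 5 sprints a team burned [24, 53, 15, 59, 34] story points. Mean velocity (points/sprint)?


Formula: Avg velocity = Total points / Number of sprints
Points: [24, 53, 15, 59, 34]
Sum = 24 + 53 + 15 + 59 + 34 = 185
Avg velocity = 185 / 5 = 37.0 points/sprint

37.0 points/sprint


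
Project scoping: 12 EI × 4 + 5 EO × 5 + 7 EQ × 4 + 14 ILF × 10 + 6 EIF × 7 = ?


UFP = EI*4 + EO*5 + EQ*4 + ILF*10 + EIF*7
UFP = 12*4 + 5*5 + 7*4 + 14*10 + 6*7
UFP = 48 + 25 + 28 + 140 + 42
UFP = 283

283


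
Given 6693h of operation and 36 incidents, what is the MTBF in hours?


Formula: MTBF = Total operating time / Number of failures
MTBF = 6693 / 36
MTBF = 185.92 hours

185.92 hours


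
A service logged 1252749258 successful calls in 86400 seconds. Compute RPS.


Formula: throughput = requests / seconds
throughput = 1252749258 / 86400
throughput = 14499.41 requests/second

14499.41 requests/second


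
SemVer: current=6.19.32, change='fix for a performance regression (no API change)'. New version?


Current: 6.19.32
Change category: 'fix for a performance regression (no API change)' → patch bump
SemVer rule: patch bump → increment PATCH (MAJOR and MINOR unchanged)
New: 6.19.33

6.19.33


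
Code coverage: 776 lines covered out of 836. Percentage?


Coverage = covered / total * 100
Coverage = 776 / 836 * 100
Coverage = 92.82%

92.82%


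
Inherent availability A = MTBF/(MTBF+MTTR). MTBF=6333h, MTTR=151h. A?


Availability = MTBF / (MTBF + MTTR)
Availability = 6333 / (6333 + 151)
Availability = 6333 / 6484
Availability = 97.6712%

97.6712%


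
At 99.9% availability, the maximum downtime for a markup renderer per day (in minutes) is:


Formula: allowed downtime = period * (100 - SLA) / 100
Period (day) = 1440 minutes
Unavailability fraction = (100 - 99.9) / 100
Allowed downtime = 1440 * (100 - 99.9) / 100
Allowed downtime = 1.44 minutes

1.44 minutes


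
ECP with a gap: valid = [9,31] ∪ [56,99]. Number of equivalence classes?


Valid ranges: [9,31] and [56,99]
Class 1: x < 9 — invalid
Class 2: 9 ≤ x ≤ 31 — valid
Class 3: 31 < x < 56 — invalid (gap between ranges)
Class 4: 56 ≤ x ≤ 99 — valid
Class 5: x > 99 — invalid
Total equivalence classes: 5

5 equivalence classes


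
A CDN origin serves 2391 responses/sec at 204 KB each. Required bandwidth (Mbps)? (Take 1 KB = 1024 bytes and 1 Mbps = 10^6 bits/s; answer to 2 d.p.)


Formula: Mbps = payload_bytes * RPS * 8 / 1e6
Payload per request = 204 KB = 204 * 1024 = 208896 bytes
Total bytes/sec = 208896 * 2391 = 499470336
Total bits/sec = 499470336 * 8 = 3995762688
Mbps = 3995762688 / 1e6 = 3995.76

3995.76 Mbps


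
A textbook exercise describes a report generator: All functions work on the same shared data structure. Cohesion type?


Reasoning: Functions share data
Type: Communicational cohesion

Communicational cohesion


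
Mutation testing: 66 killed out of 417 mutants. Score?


Mutation score = killed / total * 100
Mutation score = 66 / 417 * 100
Mutation score = 15.83%

15.83%


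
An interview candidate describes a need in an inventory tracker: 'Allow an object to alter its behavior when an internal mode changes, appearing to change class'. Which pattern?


This matches the State pattern

State


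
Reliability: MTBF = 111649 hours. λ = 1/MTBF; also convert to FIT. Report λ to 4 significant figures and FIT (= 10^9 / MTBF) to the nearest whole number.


Formula: λ = 1 / MTBF; FIT = λ × 1e9 = 1e9 / MTBF
λ = 1 / 111649 ≈ 8.957e-06 failures/hour
FIT = 1e9 / 111649 ≈ 8957 failures per 1e9 hours (nearest whole number)

λ = 8.957e-06 /h, FIT = 8957


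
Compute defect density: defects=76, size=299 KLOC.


Defect density = defects / KLOC
Defect density = 76 / 299
Defect density = 0.254 defects/KLOC

0.254 defects/KLOC


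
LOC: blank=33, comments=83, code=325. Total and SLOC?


Total LOC = blank + comment + code
Total LOC = 33 + 83 + 325 = 441
SLOC (source only) = code = 325

Total LOC: 441, SLOC: 325


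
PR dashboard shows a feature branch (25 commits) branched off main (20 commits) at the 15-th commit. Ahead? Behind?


Common ancestor: commit #15
feature commits after divergence: 25 - 15 = 10
main commits after divergence: 20 - 15 = 5
feature is 10 commits ahead of main
main is 5 commits ahead of feature

feature ahead: 10, main ahead: 5


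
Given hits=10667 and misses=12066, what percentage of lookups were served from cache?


Formula: hit rate = hits / (hits + misses) * 100
hit rate = 10667 / (10667 + 12066) * 100
hit rate = 10667 / 22733 * 100
hit rate = 46.92%

46.92%


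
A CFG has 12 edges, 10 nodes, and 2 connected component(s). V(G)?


Formula: V(G) = E - N + 2P
V(G) = 12 - 10 + 2*2
V(G) = 2 + 4
V(G) = 6

6


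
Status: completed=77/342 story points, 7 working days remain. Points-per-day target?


Formula: Required rate = Remaining points / Days left
Remaining = 342 - 77 = 265 points
Required rate = 265 / 7 = 37.86 points/day

37.86 points/day


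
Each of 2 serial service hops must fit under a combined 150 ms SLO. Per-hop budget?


Formula: per_stage = total_budget / stages
per_stage = 150 / 2
per_stage = 75.0 ms

75.0 ms


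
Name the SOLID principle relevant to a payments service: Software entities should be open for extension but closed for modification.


This describes the Open/Closed Principle (OCP)

Open/Closed Principle (OCP)


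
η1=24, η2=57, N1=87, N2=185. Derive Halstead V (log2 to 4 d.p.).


Formula: V = N * log2(η), where N = N1 + N2 and η = η1 + η2
η = 24 + 57 = 81
N = 87 + 185 = 272
log2(81) ≈ 6.3399
V = 272 * 6.3399 = 1724.45

1724.45


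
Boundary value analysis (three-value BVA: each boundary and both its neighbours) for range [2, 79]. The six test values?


Range: [2, 79]
Boundaries: just below min, min, min+1, max-1, max, just above max
Values: [1, 2, 3, 78, 79, 80]

[1, 2, 3, 78, 79, 80]


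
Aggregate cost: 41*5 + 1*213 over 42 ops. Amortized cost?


Formula: Amortized cost = Total cost / Operations
Total cost = (41 * 5) + (1 * 213)
Total cost = 205 + 213 = 418
Amortized = 418 / 42 = 9.9524

9.9524


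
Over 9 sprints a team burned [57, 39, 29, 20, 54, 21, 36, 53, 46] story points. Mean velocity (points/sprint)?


Formula: Avg velocity = Total points / Number of sprints
Points: [57, 39, 29, 20, 54, 21, 36, 53, 46]
Sum = 57 + 39 + 29 + 20 + 54 + 21 + 36 + 53 + 46 = 355
Avg velocity = 355 / 9 = 39.44 points/sprint

39.44 points/sprint


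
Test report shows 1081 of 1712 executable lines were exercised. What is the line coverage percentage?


Coverage = covered / total * 100
Coverage = 1081 / 1712 * 100
Coverage = 63.14%

63.14%


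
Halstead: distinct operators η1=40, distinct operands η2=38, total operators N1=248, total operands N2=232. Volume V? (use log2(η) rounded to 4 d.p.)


Formula: V = N * log2(η), where N = N1 + N2 and η = η1 + η2
η = 40 + 38 = 78
N = 248 + 232 = 480
log2(78) ≈ 6.2854
V = 480 * 6.2854 = 3016.99

3016.99


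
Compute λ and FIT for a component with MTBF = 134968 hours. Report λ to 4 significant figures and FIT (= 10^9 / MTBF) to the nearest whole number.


Formula: λ = 1 / MTBF; FIT = λ × 1e9 = 1e9 / MTBF
λ = 1 / 134968 ≈ 7.409e-06 failures/hour
FIT = 1e9 / 134968 ≈ 7409 failures per 1e9 hours (nearest whole number)

λ = 7.409e-06 /h, FIT = 7409


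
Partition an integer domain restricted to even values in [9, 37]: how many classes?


Constraint: even integers in [9, 37]
Class 1: x < 9 — out-of-range invalid
Class 2: x in [9,37] but odd — wrong type invalid
Class 3: x in [9,37] and even — valid
Class 4: x > 37 — out-of-range invalid
Total equivalence classes: 4

4 equivalence classes


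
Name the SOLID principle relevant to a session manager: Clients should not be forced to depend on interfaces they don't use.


This describes the Interface Segregation Principle (ISP)

Interface Segregation Principle (ISP)


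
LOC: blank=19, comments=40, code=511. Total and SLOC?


Total LOC = blank + comment + code
Total LOC = 19 + 40 + 511 = 570
SLOC (source only) = code = 511

Total LOC: 570, SLOC: 511


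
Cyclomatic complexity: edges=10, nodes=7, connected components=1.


Formula: V(G) = E - N + 2P
V(G) = 10 - 7 + 2*1
V(G) = 3 + 2
V(G) = 5

5


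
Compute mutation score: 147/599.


Mutation score = killed / total * 100
Mutation score = 147 / 599 * 100
Mutation score = 24.54%

24.54%


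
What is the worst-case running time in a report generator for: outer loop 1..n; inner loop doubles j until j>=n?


Reasoning: linear outer times logarithmic inner
Complexity: O(n log n)

O(n log n)


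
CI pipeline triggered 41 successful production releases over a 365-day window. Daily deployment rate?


Formula: deployments per day = releases / days
= 41 / 365
= 0.112 deploys/day
(equivalently, 0.79 deploys/week)

0.112 deploys/day


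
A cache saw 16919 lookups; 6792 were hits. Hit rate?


Formula: hit rate = hits / (hits + misses) * 100
hit rate = 6792 / (6792 + 10127) * 100
hit rate = 6792 / 16919 * 100
hit rate = 40.14%

40.14%


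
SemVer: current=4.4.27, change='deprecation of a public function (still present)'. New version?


Current: 4.4.27
Change category: 'deprecation of a public function (still present)' → minor bump
SemVer rule: minor bump → increment MINOR, reset PATCH to 0 (MAJOR unchanged)
New: 4.5.0

4.5.0


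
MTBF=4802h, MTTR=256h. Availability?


Availability = MTBF / (MTBF + MTTR)
Availability = 4802 / (4802 + 256)
Availability = 4802 / 5058
Availability = 94.9387%

94.9387%


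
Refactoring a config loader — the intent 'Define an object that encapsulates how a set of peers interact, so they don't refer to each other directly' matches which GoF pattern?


This matches the Mediator pattern

Mediator


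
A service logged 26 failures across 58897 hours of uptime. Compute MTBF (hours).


Formula: MTBF = Total operating time / Number of failures
MTBF = 58897 / 26
MTBF = 2265.27 hours

2265.27 hours


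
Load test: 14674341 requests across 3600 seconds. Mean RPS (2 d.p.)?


Formula: throughput = requests / seconds
throughput = 14674341 / 3600
throughput = 4076.21 requests/second

4076.21 requests/second


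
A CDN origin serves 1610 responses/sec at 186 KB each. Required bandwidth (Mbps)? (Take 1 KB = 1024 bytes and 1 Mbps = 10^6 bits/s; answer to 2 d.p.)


Formula: Mbps = payload_bytes * RPS * 8 / 1e6
Payload per request = 186 KB = 186 * 1024 = 190464 bytes
Total bytes/sec = 190464 * 1610 = 306647040
Total bits/sec = 306647040 * 8 = 2453176320
Mbps = 2453176320 / 1e6 = 2453.18

2453.18 Mbps


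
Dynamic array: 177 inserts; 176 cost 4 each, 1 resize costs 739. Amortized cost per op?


Formula: Amortized cost = Total cost / Operations
Total cost = (176 * 4) + (1 * 739)
Total cost = 704 + 739 = 1443
Amortized = 1443 / 177 = 8.1525

8.1525


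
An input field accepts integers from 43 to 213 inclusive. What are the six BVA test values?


Range: [43, 213]
Boundaries: just below min, min, min+1, max-1, max, just above max
Values: [42, 43, 44, 212, 213, 214]

[42, 43, 44, 212, 213, 214]


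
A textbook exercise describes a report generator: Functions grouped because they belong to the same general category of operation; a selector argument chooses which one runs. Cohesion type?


Reasoning: Grouped by category of activity, not by data or sequence
Type: Logical cohesion

Logical cohesion


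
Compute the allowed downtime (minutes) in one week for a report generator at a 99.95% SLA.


Formula: allowed downtime = period * (100 - SLA) / 100
Period (week) = 10080 minutes
Unavailability fraction = (100 - 99.95) / 100
Allowed downtime = 10080 * (100 - 99.95) / 100
Allowed downtime = 5.04 minutes

5.04 minutes


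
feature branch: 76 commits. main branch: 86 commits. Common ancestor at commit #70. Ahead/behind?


Common ancestor: commit #70
feature commits after divergence: 76 - 70 = 6
main commits after divergence: 86 - 70 = 16
feature is 6 commits ahead of main
main is 16 commits ahead of feature

feature ahead: 6, main ahead: 16


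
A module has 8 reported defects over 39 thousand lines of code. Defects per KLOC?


Defect density = defects / KLOC
Defect density = 8 / 39
Defect density = 0.205 defects/KLOC

0.205 defects/KLOC


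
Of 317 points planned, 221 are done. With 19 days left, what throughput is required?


Formula: Required rate = Remaining points / Days left
Remaining = 317 - 221 = 96 points
Required rate = 96 / 19 = 5.05 points/day

5.05 points/day


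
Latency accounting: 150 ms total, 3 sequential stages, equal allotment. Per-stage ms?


Formula: per_stage = total_budget / stages
per_stage = 150 / 3
per_stage = 50.0 ms

50.0 ms


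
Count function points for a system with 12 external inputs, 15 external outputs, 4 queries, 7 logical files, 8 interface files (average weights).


UFP = EI*4 + EO*5 + EQ*4 + ILF*10 + EIF*7
UFP = 12*4 + 15*5 + 4*4 + 7*10 + 8*7
UFP = 48 + 75 + 16 + 70 + 56
UFP = 265

265


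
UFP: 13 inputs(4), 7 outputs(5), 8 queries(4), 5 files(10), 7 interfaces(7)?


UFP = EI*4 + EO*5 + EQ*4 + ILF*10 + EIF*7
UFP = 13*4 + 7*5 + 8*4 + 5*10 + 7*7
UFP = 52 + 35 + 32 + 50 + 49
UFP = 218

218


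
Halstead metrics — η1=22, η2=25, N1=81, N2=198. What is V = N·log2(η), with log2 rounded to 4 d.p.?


Formula: V = N * log2(η), where N = N1 + N2 and η = η1 + η2
η = 22 + 25 = 47
N = 81 + 198 = 279
log2(47) ≈ 5.5546
V = 279 * 5.5546 = 1549.73

1549.73


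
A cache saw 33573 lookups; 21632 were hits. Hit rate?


Formula: hit rate = hits / (hits + misses) * 100
hit rate = 21632 / (21632 + 11941) * 100
hit rate = 21632 / 33573 * 100
hit rate = 64.43%

64.43%


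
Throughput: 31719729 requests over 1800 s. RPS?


Formula: throughput = requests / seconds
throughput = 31719729 / 1800
throughput = 17622.07 requests/second

17622.07 requests/second


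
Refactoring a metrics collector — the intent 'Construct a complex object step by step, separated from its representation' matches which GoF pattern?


This matches the Builder pattern

Builder


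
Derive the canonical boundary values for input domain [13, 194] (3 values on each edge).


Range: [13, 194]
Boundaries: just below min, min, min+1, max-1, max, just above max
Values: [12, 13, 14, 193, 194, 195]

[12, 13, 14, 193, 194, 195]


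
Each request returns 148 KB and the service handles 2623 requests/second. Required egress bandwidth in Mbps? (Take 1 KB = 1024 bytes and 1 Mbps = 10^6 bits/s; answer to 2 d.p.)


Formula: Mbps = payload_bytes * RPS * 8 / 1e6
Payload per request = 148 KB = 148 * 1024 = 151552 bytes
Total bytes/sec = 151552 * 2623 = 397520896
Total bits/sec = 397520896 * 8 = 3180167168
Mbps = 3180167168 / 1e6 = 3180.17

3180.17 Mbps


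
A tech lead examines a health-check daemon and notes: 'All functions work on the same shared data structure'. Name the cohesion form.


Reasoning: Functions share data
Type: Communicational cohesion

Communicational cohesion


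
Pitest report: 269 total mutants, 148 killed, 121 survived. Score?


Mutation score = killed / total * 100
Mutation score = 148 / 269 * 100
Mutation score = 55.02%

55.02%


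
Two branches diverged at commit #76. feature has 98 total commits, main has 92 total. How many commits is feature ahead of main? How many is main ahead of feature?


Common ancestor: commit #76
feature commits after divergence: 98 - 76 = 22
main commits after divergence: 92 - 76 = 16
feature is 22 commits ahead of main
main is 16 commits ahead of feature

feature ahead: 22, main ahead: 16


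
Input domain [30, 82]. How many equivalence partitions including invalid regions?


Valid range: [30, 82]
Class 1: x < 30 — invalid
Class 2: 30 ≤ x ≤ 82 — valid
Class 3: x > 82 — invalid
Total equivalence classes: 3

3 equivalence classes


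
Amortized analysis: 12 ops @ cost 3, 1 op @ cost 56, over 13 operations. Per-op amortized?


Formula: Amortized cost = Total cost / Operations
Total cost = (12 * 3) + (1 * 56)
Total cost = 36 + 56 = 92
Amortized = 92 / 13 = 7.0769

7.0769


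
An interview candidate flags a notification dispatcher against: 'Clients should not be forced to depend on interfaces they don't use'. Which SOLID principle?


This describes the Interface Segregation Principle (ISP)

Interface Segregation Principle (ISP)


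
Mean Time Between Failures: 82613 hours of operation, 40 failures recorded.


Formula: MTBF = Total operating time / Number of failures
MTBF = 82613 / 40
MTBF = 2065.33 hours

2065.33 hours


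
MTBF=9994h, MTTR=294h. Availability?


Availability = MTBF / (MTBF + MTTR)
Availability = 9994 / (9994 + 294)
Availability = 9994 / 10288
Availability = 97.1423%

97.1423%


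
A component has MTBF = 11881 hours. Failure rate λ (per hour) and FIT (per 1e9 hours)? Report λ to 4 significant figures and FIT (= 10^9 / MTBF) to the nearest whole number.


Formula: λ = 1 / MTBF; FIT = λ × 1e9 = 1e9 / MTBF
λ = 1 / 11881 ≈ 8.417e-05 failures/hour
FIT = 1e9 / 11881 ≈ 84168 failures per 1e9 hours (nearest whole number)

λ = 8.417e-05 /h, FIT = 84168


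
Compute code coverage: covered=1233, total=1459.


Coverage = covered / total * 100
Coverage = 1233 / 1459 * 100
Coverage = 84.51%

84.51%


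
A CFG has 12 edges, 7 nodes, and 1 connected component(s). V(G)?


Formula: V(G) = E - N + 2P
V(G) = 12 - 7 + 2*1
V(G) = 5 + 2
V(G) = 7

7


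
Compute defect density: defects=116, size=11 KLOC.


Defect density = defects / KLOC
Defect density = 116 / 11
Defect density = 10.545 defects/KLOC

10.545 defects/KLOC


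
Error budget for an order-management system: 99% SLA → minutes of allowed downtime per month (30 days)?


Formula: allowed downtime = period * (100 - SLA) / 100
Period (month (30 days)) = 43200 minutes
Unavailability fraction = (100 - 99.0) / 100
Allowed downtime = 43200 * (100 - 99.0) / 100
Allowed downtime = 432.0 minutes

432.0 minutes


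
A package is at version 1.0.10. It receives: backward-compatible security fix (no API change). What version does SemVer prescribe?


Current: 1.0.10
Change category: 'backward-compatible security fix (no API change)' → patch bump
SemVer rule: patch bump → increment PATCH (MAJOR and MINOR unchanged)
New: 1.0.11

1.0.11


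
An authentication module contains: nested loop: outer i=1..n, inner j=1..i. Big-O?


Reasoning: triangle: n(n+1)/2 ~ n^2/2
Complexity: O(n^2)

O(n^2)


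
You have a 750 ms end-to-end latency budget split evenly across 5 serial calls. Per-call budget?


Formula: per_stage = total_budget / stages
per_stage = 750 / 5
per_stage = 150.0 ms

150.0 ms


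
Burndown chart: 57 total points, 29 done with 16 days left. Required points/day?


Formula: Required rate = Remaining points / Days left
Remaining = 57 - 29 = 28 points
Required rate = 28 / 16 = 1.75 points/day

1.75 points/day


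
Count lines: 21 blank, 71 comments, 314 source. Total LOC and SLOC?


Total LOC = blank + comment + code
Total LOC = 21 + 71 + 314 = 406
SLOC (source only) = code = 314

Total LOC: 406, SLOC: 314


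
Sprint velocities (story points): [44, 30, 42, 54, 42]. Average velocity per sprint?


Formula: Avg velocity = Total points / Number of sprints
Points: [44, 30, 42, 54, 42]
Sum = 44 + 30 + 42 + 54 + 42 = 212
Avg velocity = 212 / 5 = 42.4 points/sprint

42.4 points/sprint


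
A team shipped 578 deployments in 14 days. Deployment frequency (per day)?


Formula: deployments per day = releases / days
= 578 / 14
= 41.286 deploys/day
(equivalently, 289.0 deploys/week)

41.286 deploys/day


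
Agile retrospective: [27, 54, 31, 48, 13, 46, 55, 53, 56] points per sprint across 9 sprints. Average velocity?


Formula: Avg velocity = Total points / Number of sprints
Points: [27, 54, 31, 48, 13, 46, 55, 53, 56]
Sum = 27 + 54 + 31 + 48 + 13 + 46 + 55 + 53 + 56 = 383
Avg velocity = 383 / 9 = 42.56 points/sprint

42.56 points/sprint


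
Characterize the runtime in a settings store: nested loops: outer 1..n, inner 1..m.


Reasoning: product of independent bounds
Complexity: O(n*m)

O(n*m)


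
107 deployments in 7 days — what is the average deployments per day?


Formula: deployments per day = releases / days
= 107 / 7
= 15.286 deploys/day
(equivalently, 107.0 deploys/week)

15.286 deploys/day


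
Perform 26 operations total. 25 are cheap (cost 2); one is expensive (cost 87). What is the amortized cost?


Formula: Amortized cost = Total cost / Operations
Total cost = (25 * 2) + (1 * 87)
Total cost = 50 + 87 = 137
Amortized = 137 / 26 = 5.2692

5.2692


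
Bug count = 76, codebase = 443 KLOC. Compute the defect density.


Defect density = defects / KLOC
Defect density = 76 / 443
Defect density = 0.172 defects/KLOC

0.172 defects/KLOC


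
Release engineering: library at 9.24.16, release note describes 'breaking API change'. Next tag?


Current: 9.24.16
Change category: 'breaking API change' → major bump
SemVer rule: major bump → increment MAJOR, reset MINOR and PATCH to 0
New: 10.0.0

10.0.0


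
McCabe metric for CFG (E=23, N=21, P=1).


Formula: V(G) = E - N + 2P
V(G) = 23 - 21 + 2*1
V(G) = 2 + 2
V(G) = 4

4


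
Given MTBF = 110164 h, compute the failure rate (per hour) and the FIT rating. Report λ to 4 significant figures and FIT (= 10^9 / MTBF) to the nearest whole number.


Formula: λ = 1 / MTBF; FIT = λ × 1e9 = 1e9 / MTBF
λ = 1 / 110164 ≈ 9.077e-06 failures/hour
FIT = 1e9 / 110164 ≈ 9077 failures per 1e9 hours (nearest whole number)

λ = 9.077e-06 /h, FIT = 9077


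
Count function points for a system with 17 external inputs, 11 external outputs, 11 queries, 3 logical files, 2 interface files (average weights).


UFP = EI*4 + EO*5 + EQ*4 + ILF*10 + EIF*7
UFP = 17*4 + 11*5 + 11*4 + 3*10 + 2*7
UFP = 68 + 55 + 44 + 30 + 14
UFP = 211

211


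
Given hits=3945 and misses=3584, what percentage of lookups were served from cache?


Formula: hit rate = hits / (hits + misses) * 100
hit rate = 3945 / (3945 + 3584) * 100
hit rate = 3945 / 7529 * 100
hit rate = 52.4%

52.4%


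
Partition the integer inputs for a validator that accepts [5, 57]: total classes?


Valid range: [5, 57]
Class 1: x < 5 — invalid
Class 2: 5 ≤ x ≤ 57 — valid
Class 3: x > 57 — invalid
Total equivalence classes: 3

3 equivalence classes


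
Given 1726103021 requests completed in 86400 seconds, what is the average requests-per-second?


Formula: throughput = requests / seconds
throughput = 1726103021 / 86400
throughput = 19978.04 requests/second

19978.04 requests/second


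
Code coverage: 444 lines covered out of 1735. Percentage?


Coverage = covered / total * 100
Coverage = 444 / 1735 * 100
Coverage = 25.59%

25.59%


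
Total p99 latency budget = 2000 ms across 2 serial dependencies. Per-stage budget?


Formula: per_stage = total_budget / stages
per_stage = 2000 / 2
per_stage = 1000.0 ms

1000.0 ms


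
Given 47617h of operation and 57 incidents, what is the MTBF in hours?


Formula: MTBF = Total operating time / Number of failures
MTBF = 47617 / 57
MTBF = 835.39 hours

835.39 hours


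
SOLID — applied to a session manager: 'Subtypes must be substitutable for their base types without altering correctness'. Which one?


This describes the Liskov Substitution Principle (LSP)

Liskov Substitution Principle (LSP)


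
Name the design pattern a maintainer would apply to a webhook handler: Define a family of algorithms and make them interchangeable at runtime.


This matches the Strategy pattern

Strategy


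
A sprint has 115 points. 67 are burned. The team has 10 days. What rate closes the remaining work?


Formula: Required rate = Remaining points / Days left
Remaining = 115 - 67 = 48 points
Required rate = 48 / 10 = 4.8 points/day

4.8 points/day


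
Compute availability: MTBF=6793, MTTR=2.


Availability = MTBF / (MTBF + MTTR)
Availability = 6793 / (6793 + 2)
Availability = 6793 / 6795
Availability = 99.9706%

99.9706%


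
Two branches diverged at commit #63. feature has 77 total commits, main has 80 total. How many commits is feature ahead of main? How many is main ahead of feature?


Common ancestor: commit #63
feature commits after divergence: 77 - 63 = 14
main commits after divergence: 80 - 63 = 17
feature is 14 commits ahead of main
main is 17 commits ahead of feature

feature ahead: 14, main ahead: 17


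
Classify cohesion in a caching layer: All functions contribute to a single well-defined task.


Reasoning: Best: single purpose
Type: Functional cohesion

Functional cohesion


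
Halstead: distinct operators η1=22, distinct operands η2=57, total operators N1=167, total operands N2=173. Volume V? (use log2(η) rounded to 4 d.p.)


Formula: V = N * log2(η), where N = N1 + N2 and η = η1 + η2
η = 22 + 57 = 79
N = 167 + 173 = 340
log2(79) ≈ 6.3038
V = 340 * 6.3038 = 2143.29

2143.29


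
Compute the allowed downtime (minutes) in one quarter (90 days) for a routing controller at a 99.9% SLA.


Formula: allowed downtime = period * (100 - SLA) / 100
Period (quarter (90 days)) = 129600 minutes
Unavailability fraction = (100 - 99.9) / 100
Allowed downtime = 129600 * (100 - 99.9) / 100
Allowed downtime = 129.6 minutes

129.6 minutes


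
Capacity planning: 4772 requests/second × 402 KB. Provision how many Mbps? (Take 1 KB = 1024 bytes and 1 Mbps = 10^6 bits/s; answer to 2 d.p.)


Formula: Mbps = payload_bytes * RPS * 8 / 1e6
Payload per request = 402 KB = 402 * 1024 = 411648 bytes
Total bytes/sec = 411648 * 4772 = 1964384256
Total bits/sec = 1964384256 * 8 = 15715074048
Mbps = 15715074048 / 1e6 = 15715.07

15715.07 Mbps


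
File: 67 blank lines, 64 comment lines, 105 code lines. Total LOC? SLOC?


Total LOC = blank + comment + code
Total LOC = 67 + 64 + 105 = 236
SLOC (source only) = code = 105

Total LOC: 236, SLOC: 105


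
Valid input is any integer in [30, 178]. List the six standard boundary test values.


Range: [30, 178]
Boundaries: just below min, min, min+1, max-1, max, just above max
Values: [29, 30, 31, 177, 178, 179]

[29, 30, 31, 177, 178, 179]


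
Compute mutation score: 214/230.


Mutation score = killed / total * 100
Mutation score = 214 / 230 * 100
Mutation score = 93.04%

93.04%


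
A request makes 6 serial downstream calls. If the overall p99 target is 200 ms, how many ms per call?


Formula: per_stage = total_budget / stages
per_stage = 200 / 6
per_stage = 33.33 ms

33.33 ms


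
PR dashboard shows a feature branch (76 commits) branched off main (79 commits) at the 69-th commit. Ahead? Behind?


Common ancestor: commit #69
feature commits after divergence: 76 - 69 = 7
main commits after divergence: 79 - 69 = 10
feature is 7 commits ahead of main
main is 10 commits ahead of feature

feature ahead: 7, main ahead: 10


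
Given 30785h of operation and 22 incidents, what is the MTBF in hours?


Formula: MTBF = Total operating time / Number of failures
MTBF = 30785 / 22
MTBF = 1399.32 hours

1399.32 hours


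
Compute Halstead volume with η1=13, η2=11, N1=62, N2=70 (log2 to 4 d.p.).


Formula: V = N * log2(η), where N = N1 + N2 and η = η1 + η2
η = 13 + 11 = 24
N = 62 + 70 = 132
log2(24) ≈ 4.5850
V = 132 * 4.5850 = 605.22

605.22


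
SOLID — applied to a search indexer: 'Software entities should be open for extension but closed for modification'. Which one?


This describes the Open/Closed Principle (OCP)

Open/Closed Principle (OCP)


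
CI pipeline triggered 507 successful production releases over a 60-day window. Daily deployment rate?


Formula: deployments per day = releases / days
= 507 / 60
= 8.45 deploys/day
(equivalently, 59.15 deploys/week)

8.45 deploys/day


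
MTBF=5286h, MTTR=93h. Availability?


Availability = MTBF / (MTBF + MTTR)
Availability = 5286 / (5286 + 93)
Availability = 5286 / 5379
Availability = 98.2711%

98.2711%


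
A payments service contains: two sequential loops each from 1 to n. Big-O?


Reasoning: sequential dominates: O(n) + O(n) = O(n)
Complexity: O(n)

O(n)


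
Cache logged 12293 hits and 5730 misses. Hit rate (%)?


Formula: hit rate = hits / (hits + misses) * 100
hit rate = 12293 / (12293 + 5730) * 100
hit rate = 12293 / 18023 * 100
hit rate = 68.21%

68.21%


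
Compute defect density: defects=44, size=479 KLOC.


Defect density = defects / KLOC
Defect density = 44 / 479
Defect density = 0.092 defects/KLOC

0.092 defects/KLOC


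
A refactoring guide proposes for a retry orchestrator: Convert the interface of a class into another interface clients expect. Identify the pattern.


This matches the Adapter pattern

Adapter


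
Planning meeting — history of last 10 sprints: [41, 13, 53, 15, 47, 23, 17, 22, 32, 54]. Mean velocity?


Formula: Avg velocity = Total points / Number of sprints
Points: [41, 13, 53, 15, 47, 23, 17, 22, 32, 54]
Sum = 41 + 13 + 53 + 15 + 47 + 23 + 17 + 22 + 32 + 54 = 317
Avg velocity = 317 / 10 = 31.7 points/sprint

31.7 points/sprint


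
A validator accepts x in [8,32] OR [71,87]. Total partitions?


Valid ranges: [8,32] and [71,87]
Class 1: x < 8 — invalid
Class 2: 8 ≤ x ≤ 32 — valid
Class 3: 32 < x < 71 — invalid (gap between ranges)
Class 4: 71 ≤ x ≤ 87 — valid
Class 5: x > 87 — invalid
Total equivalence classes: 5

5 equivalence classes


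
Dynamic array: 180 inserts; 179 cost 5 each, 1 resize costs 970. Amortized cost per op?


Formula: Amortized cost = Total cost / Operations
Total cost = (179 * 5) + (1 * 970)
Total cost = 895 + 970 = 1865
Amortized = 1865 / 180 = 10.3611

10.3611


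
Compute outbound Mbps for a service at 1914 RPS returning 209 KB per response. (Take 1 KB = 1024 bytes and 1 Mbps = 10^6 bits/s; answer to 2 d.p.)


Formula: Mbps = payload_bytes * RPS * 8 / 1e6
Payload per request = 209 KB = 209 * 1024 = 214016 bytes
Total bytes/sec = 214016 * 1914 = 409626624
Total bits/sec = 409626624 * 8 = 3277012992
Mbps = 3277012992 / 1e6 = 3277.01

3277.01 Mbps


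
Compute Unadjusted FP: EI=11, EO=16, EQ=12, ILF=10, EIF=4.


UFP = EI*4 + EO*5 + EQ*4 + ILF*10 + EIF*7
UFP = 11*4 + 16*5 + 12*4 + 10*10 + 4*7
UFP = 44 + 80 + 48 + 100 + 28
UFP = 300

300


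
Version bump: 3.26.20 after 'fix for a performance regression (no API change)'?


Current: 3.26.20
Change category: 'fix for a performance regression (no API change)' → patch bump
SemVer rule: patch bump → increment PATCH (MAJOR and MINOR unchanged)
New: 3.26.21

3.26.21


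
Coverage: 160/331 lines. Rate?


Coverage = covered / total * 100
Coverage = 160 / 331 * 100
Coverage = 48.34%

48.34%


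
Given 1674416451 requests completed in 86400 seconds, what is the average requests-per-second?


Formula: throughput = requests / seconds
throughput = 1674416451 / 86400
throughput = 19379.82 requests/second

19379.82 requests/second


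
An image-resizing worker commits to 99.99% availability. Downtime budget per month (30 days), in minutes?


Formula: allowed downtime = period * (100 - SLA) / 100
Period (month (30 days)) = 43200 minutes
Unavailability fraction = (100 - 99.99) / 100
Allowed downtime = 43200 * (100 - 99.99) / 100
Allowed downtime = 4.32 minutes

4.32 minutes


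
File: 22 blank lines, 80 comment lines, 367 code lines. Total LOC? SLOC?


Total LOC = blank + comment + code
Total LOC = 22 + 80 + 367 = 469
SLOC (source only) = code = 367

Total LOC: 469, SLOC: 367


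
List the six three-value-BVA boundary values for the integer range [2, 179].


Range: [2, 179]
Boundaries: just below min, min, min+1, max-1, max, just above max
Values: [1, 2, 3, 178, 179, 180]

[1, 2, 3, 178, 179, 180]


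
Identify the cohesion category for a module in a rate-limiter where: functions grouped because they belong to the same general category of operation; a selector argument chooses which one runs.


Reasoning: Grouped by category of activity, not by data or sequence
Type: Logical cohesion

Logical cohesion
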